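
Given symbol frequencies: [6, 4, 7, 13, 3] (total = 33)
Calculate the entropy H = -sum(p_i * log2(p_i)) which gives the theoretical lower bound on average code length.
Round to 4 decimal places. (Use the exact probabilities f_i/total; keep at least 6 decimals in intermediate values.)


Per-symbol terms -p_i * log2(p_i) with p_i = f_i/33:
  p = 6/33 = 0.181818: log2(p) = -2.459432, -p*log2(p) = 0.447169
  p = 4/33 = 0.121212: log2(p) = -3.044394, -p*log2(p) = 0.369017
  p = 7/33 = 0.212121: log2(p) = -2.237039, -p*log2(p) = 0.474523
  p = 13/33 = 0.393939: log2(p) = -1.343954, -p*log2(p) = 0.529437
  p = 3/33 = 0.090909: log2(p) = -3.459432, -p*log2(p) = 0.314494
H = 0.447169 + 0.369017 + 0.474523 + 0.529437 + 0.314494 = 2.134640

H = 2.1346 bits/symbol


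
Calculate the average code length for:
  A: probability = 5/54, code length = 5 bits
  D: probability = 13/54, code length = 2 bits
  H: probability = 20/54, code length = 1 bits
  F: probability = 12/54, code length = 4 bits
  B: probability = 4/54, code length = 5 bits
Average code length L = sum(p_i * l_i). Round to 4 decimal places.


Weighted contributions p_i * l_i:
  A: (5/54) * 5 = 25/54
  D: (13/54) * 2 = 26/54
  H: (20/54) * 1 = 20/54
  F: (12/54) * 4 = 48/54
  B: (4/54) * 5 = 20/54
Sum = (25 + 26 + 20 + 48 + 20)/54 = 139/54

L = 139/54 = 2.5741 bits/symbol


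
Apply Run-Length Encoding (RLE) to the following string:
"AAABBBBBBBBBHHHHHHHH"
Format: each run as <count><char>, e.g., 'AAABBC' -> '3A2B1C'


Scanning runs left to right:
  i=0: run of 'A' x 3 -> '3A'
  i=3: run of 'B' x 9 -> '9B'
  i=12: run of 'H' x 8 -> '8H'

RLE = 3A9B8H


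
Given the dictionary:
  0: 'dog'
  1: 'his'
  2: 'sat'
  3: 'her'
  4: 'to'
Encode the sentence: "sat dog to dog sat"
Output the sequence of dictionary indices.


Look up each word in the dictionary:
  'sat' -> 2
  'dog' -> 0
  'to' -> 4
  'dog' -> 0
  'sat' -> 2

Encoded: [2, 0, 4, 0, 2]


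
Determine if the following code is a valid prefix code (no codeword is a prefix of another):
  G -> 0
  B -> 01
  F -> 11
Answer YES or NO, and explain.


Checking each pair (does one codeword prefix another?):
  G='0' vs B='01': prefix -- VIOLATION

NO -- this is NOT a valid prefix code. G (0) is a prefix of B (01).


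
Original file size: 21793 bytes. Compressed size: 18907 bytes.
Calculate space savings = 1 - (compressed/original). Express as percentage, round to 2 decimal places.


ratio = compressed/original = 18907/21793 = 0.867572
savings = 1 - ratio = 1 - 0.867572 = 0.132428
as a percentage: 0.132428 * 100 = 13.24%

Space savings = 1 - 18907/21793 = 13.24%


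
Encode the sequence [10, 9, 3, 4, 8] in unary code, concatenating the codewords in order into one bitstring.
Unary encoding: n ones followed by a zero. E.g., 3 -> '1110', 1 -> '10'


Encode each number as n ones followed by a terminating 0:
  10 -> 11111111110 (11 bits)
  9 -> 1111111110 (10 bits)
  3 -> 1110 (4 bits)
  4 -> 11110 (5 bits)
  8 -> 111111110 (9 bits)
Total length = 11 + 10 + 4 + 5 + 9 = 39 bits.

Unary([10, 9, 3, 4, 8]) = 111111111101111111110111011110111111110 (39 bits)


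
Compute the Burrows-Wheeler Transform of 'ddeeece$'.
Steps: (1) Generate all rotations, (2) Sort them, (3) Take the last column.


Rotations (sorted):
  0: $ddeeece -> last char: e
  1: ce$ddeee -> last char: e
  2: ddeeece$ -> last char: $
  3: deeece$d -> last char: d
  4: e$ddeeec -> last char: c
  5: ece$ddee -> last char: e
  6: eece$dde -> last char: e
  7: eeece$dd -> last char: d


BWT = ee$dceed


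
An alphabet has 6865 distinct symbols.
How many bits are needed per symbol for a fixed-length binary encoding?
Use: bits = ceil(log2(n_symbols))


log2(6865) = 12.745
Bracket: 2^12 = 4096 < 6865 <= 2^13 = 8192
So ceil(log2(6865)) = 13

bits = ceil(log2(6865)) = ceil(12.745) = 13 bits


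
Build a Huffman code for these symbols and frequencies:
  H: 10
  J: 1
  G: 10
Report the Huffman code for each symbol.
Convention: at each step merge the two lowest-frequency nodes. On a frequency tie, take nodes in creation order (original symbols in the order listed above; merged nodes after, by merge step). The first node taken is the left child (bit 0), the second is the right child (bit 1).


Huffman tree construction:
Step 1: Merge J(1) + H(10) = 11
Step 2: Merge G(10) + (J+H)(11) = 21
Read each symbol's code off the tree from the root (left child = 0, right child = 1).

Codes:
  H: 11 (length 2)
  J: 10 (length 2)
  G: 0 (length 1)
Average code length: 32/21 = 1.5238 bits/symbol


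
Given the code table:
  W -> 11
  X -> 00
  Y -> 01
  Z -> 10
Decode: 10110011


Decoding:
10 -> Z
11 -> W
00 -> X
11 -> W


Result: ZWXW


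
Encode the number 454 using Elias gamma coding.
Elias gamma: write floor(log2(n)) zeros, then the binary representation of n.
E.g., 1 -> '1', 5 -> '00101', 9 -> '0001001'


num_bits = floor(log2(454)) + 1 = 9
leading_zeros = num_bits - 1 = 8
binary(454) = 111000110

Elias gamma(454) = '00000000' + '111000110' = 00000000111000110 (17 bits)


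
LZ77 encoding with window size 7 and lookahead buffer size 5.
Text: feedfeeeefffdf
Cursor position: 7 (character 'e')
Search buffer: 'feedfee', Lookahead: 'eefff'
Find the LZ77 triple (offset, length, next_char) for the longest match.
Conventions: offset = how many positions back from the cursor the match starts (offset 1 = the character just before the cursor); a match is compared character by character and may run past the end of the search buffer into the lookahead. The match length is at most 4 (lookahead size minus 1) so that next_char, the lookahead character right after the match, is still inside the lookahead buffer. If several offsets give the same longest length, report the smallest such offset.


Try each offset into the search buffer:
  offset=1 (pos 6, char 'e'): match length 2
  offset=2 (pos 5, char 'e'): match length 2
  offset=3 (pos 4, char 'f'): match length 0
  offset=4 (pos 3, char 'd'): match length 0
  offset=5 (pos 2, char 'e'): match length 1
  offset=6 (pos 1, char 'e'): match length 2
  offset=7 (pos 0, char 'f'): match length 0
Longest match has length 2, found at offsets 1, 2, 6; take the smallest, offset 1.
next_char = character at position 7 + 2 = 9 -> 'f'

Best match: offset=1, length=2 (matching 'ee' starting at position 6)
LZ77 triple: (1, 2, 'f')


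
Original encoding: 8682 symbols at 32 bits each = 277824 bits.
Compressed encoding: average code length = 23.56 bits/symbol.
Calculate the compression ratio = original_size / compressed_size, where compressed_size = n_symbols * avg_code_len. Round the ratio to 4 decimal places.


original_size = n_symbols * orig_bits = 8682 * 32 = 277824 bits
compressed_size = n_symbols * avg_code_len = 8682 * 23.56 = 204547.92 bits
ratio = original_size / compressed_size = 277824 / 204547.92 = 1.3582

Compression ratio = 1.3582


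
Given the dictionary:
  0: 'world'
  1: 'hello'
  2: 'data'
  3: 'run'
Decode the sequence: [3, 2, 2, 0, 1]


Look up each index in the dictionary:
  3 -> 'run'
  2 -> 'data'
  2 -> 'data'
  0 -> 'world'
  1 -> 'hello'

Decoded: "run data data world hello"


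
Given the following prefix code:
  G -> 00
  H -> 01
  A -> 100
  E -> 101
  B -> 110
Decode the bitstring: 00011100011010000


Decoding step by step:
Bits 00 -> G
Bits 01 -> H
Bits 110 -> B
Bits 00 -> G
Bits 110 -> B
Bits 100 -> A
Bits 00 -> G


Decoded message: GHBGBAG


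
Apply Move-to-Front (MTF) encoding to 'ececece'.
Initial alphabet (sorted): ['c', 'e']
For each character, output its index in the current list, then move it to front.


MTF encoding:
'e': index 1 in ['c', 'e'] -> ['e', 'c']
'c': index 1 in ['e', 'c'] -> ['c', 'e']
'e': index 1 in ['c', 'e'] -> ['e', 'c']
'c': index 1 in ['e', 'c'] -> ['c', 'e']
'e': index 1 in ['c', 'e'] -> ['e', 'c']
'c': index 1 in ['e', 'c'] -> ['c', 'e']
'e': index 1 in ['c', 'e'] -> ['e', 'c']


Output: [1, 1, 1, 1, 1, 1, 1]


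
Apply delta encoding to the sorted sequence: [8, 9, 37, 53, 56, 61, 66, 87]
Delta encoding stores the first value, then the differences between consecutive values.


First value: 8
Deltas:
  9 - 8 = 1
  37 - 9 = 28
  53 - 37 = 16
  56 - 53 = 3
  61 - 56 = 5
  66 - 61 = 5
  87 - 66 = 21


Delta encoded: [8, 1, 28, 16, 3, 5, 5, 21]


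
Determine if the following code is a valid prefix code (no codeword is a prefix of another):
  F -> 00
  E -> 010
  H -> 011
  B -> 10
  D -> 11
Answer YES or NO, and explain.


Checking each pair (does one codeword prefix another?):
  F='00' vs E='010': no prefix
  F='00' vs H='011': no prefix
  F='00' vs B='10': no prefix
  F='00' vs D='11': no prefix
  E='010' vs F='00': no prefix
  E='010' vs H='011': no prefix
  E='010' vs B='10': no prefix
  E='010' vs D='11': no prefix
  H='011' vs F='00': no prefix
  H='011' vs E='010': no prefix
  H='011' vs B='10': no prefix
  H='011' vs D='11': no prefix
  B='10' vs F='00': no prefix
  B='10' vs E='010': no prefix
  B='10' vs H='011': no prefix
  B='10' vs D='11': no prefix
  D='11' vs F='00': no prefix
  D='11' vs E='010': no prefix
  D='11' vs H='011': no prefix
  D='11' vs B='10': no prefix
No violation found over all pairs.

YES -- this is a valid prefix code. No codeword is a prefix of any other codeword.


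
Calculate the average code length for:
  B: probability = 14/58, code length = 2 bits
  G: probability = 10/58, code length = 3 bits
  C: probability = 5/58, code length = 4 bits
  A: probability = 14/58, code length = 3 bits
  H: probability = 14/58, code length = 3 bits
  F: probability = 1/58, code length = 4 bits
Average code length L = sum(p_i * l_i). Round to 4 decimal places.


Weighted contributions p_i * l_i:
  B: (14/58) * 2 = 28/58
  G: (10/58) * 3 = 30/58
  C: (5/58) * 4 = 20/58
  A: (14/58) * 3 = 42/58
  H: (14/58) * 3 = 42/58
  F: (1/58) * 4 = 4/58
Sum = (28 + 30 + 20 + 42 + 42 + 4)/58 = 166/58

L = 166/58 = 2.8621 bits/symbol


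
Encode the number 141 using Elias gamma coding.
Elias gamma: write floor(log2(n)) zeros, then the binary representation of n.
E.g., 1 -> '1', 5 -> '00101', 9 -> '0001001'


num_bits = floor(log2(141)) + 1 = 8
leading_zeros = num_bits - 1 = 7
binary(141) = 10001101

Elias gamma(141) = '0000000' + '10001101' = 000000010001101 (15 bits)


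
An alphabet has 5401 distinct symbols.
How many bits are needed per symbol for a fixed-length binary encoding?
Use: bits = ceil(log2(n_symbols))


log2(5401) = 12.399
Bracket: 2^12 = 4096 < 5401 <= 2^13 = 8192
So ceil(log2(5401)) = 13

bits = ceil(log2(5401)) = ceil(12.399) = 13 bits


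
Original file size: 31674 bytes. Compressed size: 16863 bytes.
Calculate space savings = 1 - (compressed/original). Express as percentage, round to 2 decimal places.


ratio = compressed/original = 16863/31674 = 0.532392
savings = 1 - ratio = 1 - 0.532392 = 0.467608
as a percentage: 0.467608 * 100 = 46.76%

Space savings = 1 - 16863/31674 = 46.76%


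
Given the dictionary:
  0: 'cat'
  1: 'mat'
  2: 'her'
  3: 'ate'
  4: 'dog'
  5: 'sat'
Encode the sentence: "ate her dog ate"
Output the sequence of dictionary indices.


Look up each word in the dictionary:
  'ate' -> 3
  'her' -> 2
  'dog' -> 4
  'ate' -> 3

Encoded: [3, 2, 4, 3]


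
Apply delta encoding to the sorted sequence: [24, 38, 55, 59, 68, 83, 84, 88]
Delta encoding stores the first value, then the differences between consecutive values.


First value: 24
Deltas:
  38 - 24 = 14
  55 - 38 = 17
  59 - 55 = 4
  68 - 59 = 9
  83 - 68 = 15
  84 - 83 = 1
  88 - 84 = 4


Delta encoded: [24, 14, 17, 4, 9, 15, 1, 4]


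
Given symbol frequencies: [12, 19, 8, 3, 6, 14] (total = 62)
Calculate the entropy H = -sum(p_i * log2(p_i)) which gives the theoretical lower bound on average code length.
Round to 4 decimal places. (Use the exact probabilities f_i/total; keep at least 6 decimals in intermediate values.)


Per-symbol terms -p_i * log2(p_i) with p_i = f_i/62:
  p = 12/62 = 0.193548: log2(p) = -2.369234, -p*log2(p) = 0.458561
  p = 19/62 = 0.306452: log2(p) = -1.706269, -p*log2(p) = 0.522889
  p = 8/62 = 0.129032: log2(p) = -2.954196, -p*log2(p) = 0.381187
  p = 3/62 = 0.048387: log2(p) = -4.369234, -p*log2(p) = 0.211415
  p = 6/62 = 0.096774: log2(p) = -3.369234, -p*log2(p) = 0.326055
  p = 14/62 = 0.225806: log2(p) = -2.146841, -p*log2(p) = 0.484771
H = 0.458561 + 0.522889 + 0.381187 + 0.211415 + 0.326055 + 0.484771 = 2.384878

H = 2.3849 bits/symbol


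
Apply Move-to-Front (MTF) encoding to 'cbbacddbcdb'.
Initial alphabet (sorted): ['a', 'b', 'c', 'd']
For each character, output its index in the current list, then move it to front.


MTF encoding:
'c': index 2 in ['a', 'b', 'c', 'd'] -> ['c', 'a', 'b', 'd']
'b': index 2 in ['c', 'a', 'b', 'd'] -> ['b', 'c', 'a', 'd']
'b': index 0 in ['b', 'c', 'a', 'd'] -> ['b', 'c', 'a', 'd']
'a': index 2 in ['b', 'c', 'a', 'd'] -> ['a', 'b', 'c', 'd']
'c': index 2 in ['a', 'b', 'c', 'd'] -> ['c', 'a', 'b', 'd']
'd': index 3 in ['c', 'a', 'b', 'd'] -> ['d', 'c', 'a', 'b']
'd': index 0 in ['d', 'c', 'a', 'b'] -> ['d', 'c', 'a', 'b']
'b': index 3 in ['d', 'c', 'a', 'b'] -> ['b', 'd', 'c', 'a']
'c': index 2 in ['b', 'd', 'c', 'a'] -> ['c', 'b', 'd', 'a']
'd': index 2 in ['c', 'b', 'd', 'a'] -> ['d', 'c', 'b', 'a']
'b': index 2 in ['d', 'c', 'b', 'a'] -> ['b', 'd', 'c', 'a']


Output: [2, 2, 0, 2, 2, 3, 0, 3, 2, 2, 2]


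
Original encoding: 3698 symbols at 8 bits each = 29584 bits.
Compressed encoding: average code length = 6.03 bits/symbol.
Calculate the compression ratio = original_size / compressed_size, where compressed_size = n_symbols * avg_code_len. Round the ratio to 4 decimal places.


original_size = n_symbols * orig_bits = 3698 * 8 = 29584 bits
compressed_size = n_symbols * avg_code_len = 3698 * 6.03 = 22298.94 bits
ratio = original_size / compressed_size = 29584 / 22298.94 = 1.3267

Compression ratio = 1.3267


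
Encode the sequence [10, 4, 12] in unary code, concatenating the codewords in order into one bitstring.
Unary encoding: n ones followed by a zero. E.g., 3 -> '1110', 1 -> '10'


Encode each number as n ones followed by a terminating 0:
  10 -> 11111111110 (11 bits)
  4 -> 11110 (5 bits)
  12 -> 1111111111110 (13 bits)
Total length = 11 + 5 + 13 = 29 bits.

Unary([10, 4, 12]) = 11111111110111101111111111110 (29 bits)


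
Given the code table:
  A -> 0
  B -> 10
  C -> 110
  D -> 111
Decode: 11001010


Decoding:
110 -> C
0 -> A
10 -> B
10 -> B


Result: CABB


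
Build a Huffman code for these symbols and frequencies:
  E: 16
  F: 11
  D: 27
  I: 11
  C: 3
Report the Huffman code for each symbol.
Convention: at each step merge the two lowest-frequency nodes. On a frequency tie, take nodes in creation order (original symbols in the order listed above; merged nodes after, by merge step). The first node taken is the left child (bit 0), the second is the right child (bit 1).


Huffman tree construction:
Step 1: Merge C(3) + F(11) = 14
Step 2: Merge I(11) + (C+F)(14) = 25
Step 3: Merge E(16) + (I+(C+F))(25) = 41
Step 4: Merge D(27) + (E+(I+(C+F)))(41) = 68
Read each symbol's code off the tree from the root (left child = 0, right child = 1).

Codes:
  E: 10 (length 2)
  F: 1111 (length 4)
  D: 0 (length 1)
  I: 110 (length 3)
  C: 1110 (length 4)
Average code length: 148/68 = 2.1765 bits/symbol


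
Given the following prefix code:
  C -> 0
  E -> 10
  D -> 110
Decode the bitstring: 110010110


Decoding step by step:
Bits 110 -> D
Bits 0 -> C
Bits 10 -> E
Bits 110 -> D


Decoded message: DCED


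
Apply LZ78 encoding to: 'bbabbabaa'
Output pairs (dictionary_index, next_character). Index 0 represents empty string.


LZ78 encoding steps:
Dictionary: {0: ''}
Step 1: w='' (idx 0), next='b' -> output (0, 'b'), add 'b' as idx 1
Step 2: w='b' (idx 1), next='a' -> output (1, 'a'), add 'ba' as idx 2
Step 3: w='b' (idx 1), next='b' -> output (1, 'b'), add 'bb' as idx 3
Step 4: w='' (idx 0), next='a' -> output (0, 'a'), add 'a' as idx 4
Step 5: w='ba' (idx 2), next='a' -> output (2, 'a'), add 'baa' as idx 5


Encoded: [(0, 'b'), (1, 'a'), (1, 'b'), (0, 'a'), (2, 'a')]


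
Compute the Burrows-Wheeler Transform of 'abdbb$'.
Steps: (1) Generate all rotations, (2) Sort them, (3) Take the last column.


Rotations (sorted):
  0: $abdbb -> last char: b
  1: abdbb$ -> last char: $
  2: b$abdb -> last char: b
  3: bb$abd -> last char: d
  4: bdbb$a -> last char: a
  5: dbb$ab -> last char: b


BWT = b$bdab


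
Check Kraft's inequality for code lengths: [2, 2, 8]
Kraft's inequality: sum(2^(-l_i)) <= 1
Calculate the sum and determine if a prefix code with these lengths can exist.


Sum = 2^(-2) + 2^(-2) + 2^(-8)
    = 0.25 + 0.25 + 0.00390625
    = 129/256 = 0.50390625
Since 0.50390625 <= 1, Kraft's inequality IS satisfied.
A prefix code with these lengths CAN exist.

Kraft sum = 0.50390625. Satisfied.


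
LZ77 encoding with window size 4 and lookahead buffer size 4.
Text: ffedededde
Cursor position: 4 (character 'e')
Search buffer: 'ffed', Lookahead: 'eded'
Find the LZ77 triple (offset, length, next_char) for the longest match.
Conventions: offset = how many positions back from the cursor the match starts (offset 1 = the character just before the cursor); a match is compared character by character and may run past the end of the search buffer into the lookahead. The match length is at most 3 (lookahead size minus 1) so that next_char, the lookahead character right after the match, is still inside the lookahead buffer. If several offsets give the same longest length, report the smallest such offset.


Try each offset into the search buffer:
  offset=1 (pos 3, char 'd'): match length 0
  offset=2 (pos 2, char 'e'): match length 3
  offset=3 (pos 1, char 'f'): match length 0
  offset=4 (pos 0, char 'f'): match length 0
Longest match has length 3 at offset 2.
next_char = character at position 4 + 3 = 7 -> 'd'

Best match: offset=2, length=3 (matching 'ede' starting at position 2)
LZ77 triple: (2, 3, 'd')


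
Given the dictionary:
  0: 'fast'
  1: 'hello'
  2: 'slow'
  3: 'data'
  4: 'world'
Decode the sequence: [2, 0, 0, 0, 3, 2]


Look up each index in the dictionary:
  2 -> 'slow'
  0 -> 'fast'
  0 -> 'fast'
  0 -> 'fast'
  3 -> 'data'
  2 -> 'slow'

Decoded: "slow fast fast fast data slow"


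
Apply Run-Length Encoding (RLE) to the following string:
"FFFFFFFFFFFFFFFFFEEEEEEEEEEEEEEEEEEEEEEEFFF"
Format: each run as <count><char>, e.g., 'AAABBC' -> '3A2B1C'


Scanning runs left to right:
  i=0: run of 'F' x 17 -> '17F'
  i=17: run of 'E' x 23 -> '23E'
  i=40: run of 'F' x 3 -> '3F'

RLE = 17F23E3F


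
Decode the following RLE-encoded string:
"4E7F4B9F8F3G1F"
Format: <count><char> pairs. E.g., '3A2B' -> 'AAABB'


Expanding each <count><char> pair:
  4E -> 'EEEE'
  7F -> 'FFFFFFF'
  4B -> 'BBBB'
  9F -> 'FFFFFFFFF'
  8F -> 'FFFFFFFF'
  3G -> 'GGG'
  1F -> 'F'

Decoded = EEEEFFFFFFFBBBBFFFFFFFFFFFFFFFFFGGGF


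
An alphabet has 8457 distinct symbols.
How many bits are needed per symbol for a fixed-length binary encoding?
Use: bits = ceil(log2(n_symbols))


log2(8457) = 13.0459
Bracket: 2^13 = 8192 < 8457 <= 2^14 = 16384
So ceil(log2(8457)) = 14

bits = ceil(log2(8457)) = ceil(13.0459) = 14 bits


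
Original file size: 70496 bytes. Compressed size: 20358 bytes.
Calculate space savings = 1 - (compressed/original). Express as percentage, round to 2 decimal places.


ratio = compressed/original = 20358/70496 = 0.288782
savings = 1 - ratio = 1 - 0.288782 = 0.711218
as a percentage: 0.711218 * 100 = 71.12%

Space savings = 1 - 20358/70496 = 71.12%


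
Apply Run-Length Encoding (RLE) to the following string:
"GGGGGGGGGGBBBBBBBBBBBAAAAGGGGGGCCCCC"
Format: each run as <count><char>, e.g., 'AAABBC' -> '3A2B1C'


Scanning runs left to right:
  i=0: run of 'G' x 10 -> '10G'
  i=10: run of 'B' x 11 -> '11B'
  i=21: run of 'A' x 4 -> '4A'
  i=25: run of 'G' x 6 -> '6G'
  i=31: run of 'C' x 5 -> '5C'

RLE = 10G11B4A6G5C


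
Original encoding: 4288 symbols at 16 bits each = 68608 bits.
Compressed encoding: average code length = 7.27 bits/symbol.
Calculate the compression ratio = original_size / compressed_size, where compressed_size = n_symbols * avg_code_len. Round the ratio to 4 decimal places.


original_size = n_symbols * orig_bits = 4288 * 16 = 68608 bits
compressed_size = n_symbols * avg_code_len = 4288 * 7.27 = 31173.76 bits
ratio = original_size / compressed_size = 68608 / 31173.76 = 2.2008

Compression ratio = 2.2008


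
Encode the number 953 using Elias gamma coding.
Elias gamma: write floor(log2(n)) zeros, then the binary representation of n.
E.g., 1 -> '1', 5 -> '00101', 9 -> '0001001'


num_bits = floor(log2(953)) + 1 = 10
leading_zeros = num_bits - 1 = 9
binary(953) = 1110111001

Elias gamma(953) = '000000000' + '1110111001' = 0000000001110111001 (19 bits)


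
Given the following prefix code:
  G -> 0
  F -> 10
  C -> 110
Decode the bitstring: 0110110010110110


Decoding step by step:
Bits 0 -> G
Bits 110 -> C
Bits 110 -> C
Bits 0 -> G
Bits 10 -> F
Bits 110 -> C
Bits 110 -> C


Decoded message: GCCGFCC


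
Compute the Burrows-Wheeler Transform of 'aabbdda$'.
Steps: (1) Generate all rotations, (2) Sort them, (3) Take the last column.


Rotations (sorted):
  0: $aabbdda -> last char: a
  1: a$aabbdd -> last char: d
  2: aabbdda$ -> last char: $
  3: abbdda$a -> last char: a
  4: bbdda$aa -> last char: a
  5: bdda$aab -> last char: b
  6: da$aabbd -> last char: d
  7: dda$aabb -> last char: b


BWT = ad$aabdb


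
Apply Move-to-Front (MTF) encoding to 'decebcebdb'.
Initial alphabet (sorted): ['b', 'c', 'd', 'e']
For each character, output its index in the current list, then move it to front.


MTF encoding:
'd': index 2 in ['b', 'c', 'd', 'e'] -> ['d', 'b', 'c', 'e']
'e': index 3 in ['d', 'b', 'c', 'e'] -> ['e', 'd', 'b', 'c']
'c': index 3 in ['e', 'd', 'b', 'c'] -> ['c', 'e', 'd', 'b']
'e': index 1 in ['c', 'e', 'd', 'b'] -> ['e', 'c', 'd', 'b']
'b': index 3 in ['e', 'c', 'd', 'b'] -> ['b', 'e', 'c', 'd']
'c': index 2 in ['b', 'e', 'c', 'd'] -> ['c', 'b', 'e', 'd']
'e': index 2 in ['c', 'b', 'e', 'd'] -> ['e', 'c', 'b', 'd']
'b': index 2 in ['e', 'c', 'b', 'd'] -> ['b', 'e', 'c', 'd']
'd': index 3 in ['b', 'e', 'c', 'd'] -> ['d', 'b', 'e', 'c']
'b': index 1 in ['d', 'b', 'e', 'c'] -> ['b', 'd', 'e', 'c']


Output: [2, 3, 3, 1, 3, 2, 2, 2, 3, 1]


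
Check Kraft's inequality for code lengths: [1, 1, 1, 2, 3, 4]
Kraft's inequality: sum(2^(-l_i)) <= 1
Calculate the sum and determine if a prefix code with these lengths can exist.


Sum = 2^(-1) + 2^(-1) + 2^(-1) + 2^(-2) + 2^(-3) + 2^(-4)
    = 0.5 + 0.5 + 0.5 + 0.25 + 0.125 + 0.0625
    = 31/16 = 1.9375
Since 1.9375 > 1, Kraft's inequality is NOT satisfied.
A prefix code with these lengths CANNOT exist.

Kraft sum = 1.9375. Not satisfied.


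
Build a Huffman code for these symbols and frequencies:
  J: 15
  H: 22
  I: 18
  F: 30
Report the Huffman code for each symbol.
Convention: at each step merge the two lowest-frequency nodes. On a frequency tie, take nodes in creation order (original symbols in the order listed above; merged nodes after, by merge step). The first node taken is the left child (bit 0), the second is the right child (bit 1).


Huffman tree construction:
Step 1: Merge J(15) + I(18) = 33
Step 2: Merge H(22) + F(30) = 52
Step 3: Merge (J+I)(33) + (H+F)(52) = 85
Read each symbol's code off the tree from the root (left child = 0, right child = 1).

Codes:
  J: 00 (length 2)
  H: 10 (length 2)
  I: 01 (length 2)
  F: 11 (length 2)
Average code length: 170/85 = 2.0000 bits/symbol


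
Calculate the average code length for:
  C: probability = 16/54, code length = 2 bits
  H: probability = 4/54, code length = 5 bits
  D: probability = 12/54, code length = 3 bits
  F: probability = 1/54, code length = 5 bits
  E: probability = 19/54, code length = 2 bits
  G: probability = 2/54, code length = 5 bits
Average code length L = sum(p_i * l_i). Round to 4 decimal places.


Weighted contributions p_i * l_i:
  C: (16/54) * 2 = 32/54
  H: (4/54) * 5 = 20/54
  D: (12/54) * 3 = 36/54
  F: (1/54) * 5 = 5/54
  E: (19/54) * 2 = 38/54
  G: (2/54) * 5 = 10/54
Sum = (32 + 20 + 36 + 5 + 38 + 10)/54 = 141/54

L = 141/54 = 2.6111 bits/symbol


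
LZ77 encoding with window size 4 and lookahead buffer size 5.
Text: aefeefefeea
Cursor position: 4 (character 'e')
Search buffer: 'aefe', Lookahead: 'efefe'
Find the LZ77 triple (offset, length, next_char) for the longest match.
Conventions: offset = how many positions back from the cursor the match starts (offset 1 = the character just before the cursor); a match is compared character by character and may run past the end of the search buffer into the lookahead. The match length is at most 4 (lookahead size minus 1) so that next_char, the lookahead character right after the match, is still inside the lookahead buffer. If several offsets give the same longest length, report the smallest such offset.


Try each offset into the search buffer:
  offset=1 (pos 3, char 'e'): match length 1
  offset=2 (pos 2, char 'f'): match length 0
  offset=3 (pos 1, char 'e'): match length 3
  offset=4 (pos 0, char 'a'): match length 0
Longest match has length 3 at offset 3.
next_char = character at position 4 + 3 = 7 -> 'f'

Best match: offset=3, length=3 (matching 'efe' starting at position 1)
LZ77 triple: (3, 3, 'f')


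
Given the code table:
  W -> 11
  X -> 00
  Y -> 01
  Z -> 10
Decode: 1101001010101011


Decoding:
11 -> W
01 -> Y
00 -> X
10 -> Z
10 -> Z
10 -> Z
10 -> Z
11 -> W


Result: WYXZZZZW


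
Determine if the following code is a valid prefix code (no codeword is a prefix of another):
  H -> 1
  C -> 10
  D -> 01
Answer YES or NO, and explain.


Checking each pair (does one codeword prefix another?):
  H='1' vs C='10': prefix -- VIOLATION

NO -- this is NOT a valid prefix code. H (1) is a prefix of C (10).


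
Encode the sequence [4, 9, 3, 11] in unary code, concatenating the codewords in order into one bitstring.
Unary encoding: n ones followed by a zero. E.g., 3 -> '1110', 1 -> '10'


Encode each number as n ones followed by a terminating 0:
  4 -> 11110 (5 bits)
  9 -> 1111111110 (10 bits)
  3 -> 1110 (4 bits)
  11 -> 111111111110 (12 bits)
Total length = 5 + 10 + 4 + 12 = 31 bits.

Unary([4, 9, 3, 11]) = 1111011111111101110111111111110 (31 bits)


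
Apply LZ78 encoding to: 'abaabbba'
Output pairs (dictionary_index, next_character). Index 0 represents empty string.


LZ78 encoding steps:
Dictionary: {0: ''}
Step 1: w='' (idx 0), next='a' -> output (0, 'a'), add 'a' as idx 1
Step 2: w='' (idx 0), next='b' -> output (0, 'b'), add 'b' as idx 2
Step 3: w='a' (idx 1), next='a' -> output (1, 'a'), add 'aa' as idx 3
Step 4: w='b' (idx 2), next='b' -> output (2, 'b'), add 'bb' as idx 4
Step 5: w='b' (idx 2), next='a' -> output (2, 'a'), add 'ba' as idx 5


Encoded: [(0, 'a'), (0, 'b'), (1, 'a'), (2, 'b'), (2, 'a')]


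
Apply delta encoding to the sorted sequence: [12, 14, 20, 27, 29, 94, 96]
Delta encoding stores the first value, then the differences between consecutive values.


First value: 12
Deltas:
  14 - 12 = 2
  20 - 14 = 6
  27 - 20 = 7
  29 - 27 = 2
  94 - 29 = 65
  96 - 94 = 2


Delta encoded: [12, 2, 6, 7, 2, 65, 2]


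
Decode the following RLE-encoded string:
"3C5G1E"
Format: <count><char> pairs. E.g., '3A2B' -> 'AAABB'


Expanding each <count><char> pair:
  3C -> 'CCC'
  5G -> 'GGGGG'
  1E -> 'E'

Decoded = CCCGGGGGE


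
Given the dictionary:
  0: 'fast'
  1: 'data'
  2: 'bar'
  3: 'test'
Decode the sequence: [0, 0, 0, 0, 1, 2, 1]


Look up each index in the dictionary:
  0 -> 'fast'
  0 -> 'fast'
  0 -> 'fast'
  0 -> 'fast'
  1 -> 'data'
  2 -> 'bar'
  1 -> 'data'

Decoded: "fast fast fast fast data bar data"


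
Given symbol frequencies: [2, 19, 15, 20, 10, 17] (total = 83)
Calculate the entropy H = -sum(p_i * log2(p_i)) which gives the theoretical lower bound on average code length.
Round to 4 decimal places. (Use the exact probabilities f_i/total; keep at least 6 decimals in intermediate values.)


Per-symbol terms -p_i * log2(p_i) with p_i = f_i/83:
  p = 2/83 = 0.024096: log2(p) = -5.375039, -p*log2(p) = 0.129519
  p = 19/83 = 0.228916: log2(p) = -2.127112, -p*log2(p) = 0.486929
  p = 15/83 = 0.180723: log2(p) = -2.468149, -p*log2(p) = 0.446051
  p = 20/83 = 0.240964: log2(p) = -2.053111, -p*log2(p) = 0.494726
  p = 10/83 = 0.120482: log2(p) = -3.053111, -p*log2(p) = 0.367845
  p = 17/83 = 0.204819: log2(p) = -2.287577, -p*log2(p) = 0.468540
H = 0.129519 + 0.486929 + 0.446051 + 0.494726 + 0.367845 + 0.468540 = 2.393610

H = 2.3936 bits/symbol


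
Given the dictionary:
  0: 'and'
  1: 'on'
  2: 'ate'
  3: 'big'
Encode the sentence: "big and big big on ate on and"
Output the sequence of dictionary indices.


Look up each word in the dictionary:
  'big' -> 3
  'and' -> 0
  'big' -> 3
  'big' -> 3
  'on' -> 1
  'ate' -> 2
  'on' -> 1
  'and' -> 0

Encoded: [3, 0, 3, 3, 1, 2, 1, 0]


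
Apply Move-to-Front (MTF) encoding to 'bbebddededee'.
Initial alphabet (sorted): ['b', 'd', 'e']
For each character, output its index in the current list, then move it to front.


MTF encoding:
'b': index 0 in ['b', 'd', 'e'] -> ['b', 'd', 'e']
'b': index 0 in ['b', 'd', 'e'] -> ['b', 'd', 'e']
'e': index 2 in ['b', 'd', 'e'] -> ['e', 'b', 'd']
'b': index 1 in ['e', 'b', 'd'] -> ['b', 'e', 'd']
'd': index 2 in ['b', 'e', 'd'] -> ['d', 'b', 'e']
'd': index 0 in ['d', 'b', 'e'] -> ['d', 'b', 'e']
'e': index 2 in ['d', 'b', 'e'] -> ['e', 'd', 'b']
'd': index 1 in ['e', 'd', 'b'] -> ['d', 'e', 'b']
'e': index 1 in ['d', 'e', 'b'] -> ['e', 'd', 'b']
'd': index 1 in ['e', 'd', 'b'] -> ['d', 'e', 'b']
'e': index 1 in ['d', 'e', 'b'] -> ['e', 'd', 'b']
'e': index 0 in ['e', 'd', 'b'] -> ['e', 'd', 'b']


Output: [0, 0, 2, 1, 2, 0, 2, 1, 1, 1, 1, 0]


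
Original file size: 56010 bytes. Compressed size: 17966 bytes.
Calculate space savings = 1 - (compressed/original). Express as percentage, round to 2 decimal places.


ratio = compressed/original = 17966/56010 = 0.320764
savings = 1 - ratio = 1 - 0.320764 = 0.679236
as a percentage: 0.679236 * 100 = 67.92%

Space savings = 1 - 17966/56010 = 67.92%


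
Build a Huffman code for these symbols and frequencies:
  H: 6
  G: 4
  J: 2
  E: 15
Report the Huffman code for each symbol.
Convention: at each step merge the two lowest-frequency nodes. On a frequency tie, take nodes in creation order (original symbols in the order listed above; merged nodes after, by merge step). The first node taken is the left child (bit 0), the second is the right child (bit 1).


Huffman tree construction:
Step 1: Merge J(2) + G(4) = 6
Step 2: Merge H(6) + (J+G)(6) = 12
Step 3: Merge (H+(J+G))(12) + E(15) = 27
Read each symbol's code off the tree from the root (left child = 0, right child = 1).

Codes:
  H: 00 (length 2)
  G: 011 (length 3)
  J: 010 (length 3)
  E: 1 (length 1)
Average code length: 45/27 = 1.6667 bits/symbol


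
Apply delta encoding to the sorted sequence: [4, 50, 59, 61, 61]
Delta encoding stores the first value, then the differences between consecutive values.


First value: 4
Deltas:
  50 - 4 = 46
  59 - 50 = 9
  61 - 59 = 2
  61 - 61 = 0


Delta encoded: [4, 46, 9, 2, 0]


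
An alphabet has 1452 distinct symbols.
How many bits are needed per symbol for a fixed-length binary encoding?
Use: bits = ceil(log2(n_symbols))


log2(1452) = 10.5038
Bracket: 2^10 = 1024 < 1452 <= 2^11 = 2048
So ceil(log2(1452)) = 11

bits = ceil(log2(1452)) = ceil(10.5038) = 11 bits


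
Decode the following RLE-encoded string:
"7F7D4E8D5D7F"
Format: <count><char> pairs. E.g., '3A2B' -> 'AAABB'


Expanding each <count><char> pair:
  7F -> 'FFFFFFF'
  7D -> 'DDDDDDD'
  4E -> 'EEEE'
  8D -> 'DDDDDDDD'
  5D -> 'DDDDD'
  7F -> 'FFFFFFF'

Decoded = FFFFFFFDDDDDDDEEEEDDDDDDDDDDDDDFFFFFFF


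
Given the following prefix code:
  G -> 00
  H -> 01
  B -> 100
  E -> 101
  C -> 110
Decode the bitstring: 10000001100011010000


Decoding step by step:
Bits 100 -> B
Bits 00 -> G
Bits 00 -> G
Bits 110 -> C
Bits 00 -> G
Bits 110 -> C
Bits 100 -> B
Bits 00 -> G


Decoded message: BGGCGCBG


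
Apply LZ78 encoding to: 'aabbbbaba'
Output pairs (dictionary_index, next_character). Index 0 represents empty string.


LZ78 encoding steps:
Dictionary: {0: ''}
Step 1: w='' (idx 0), next='a' -> output (0, 'a'), add 'a' as idx 1
Step 2: w='a' (idx 1), next='b' -> output (1, 'b'), add 'ab' as idx 2
Step 3: w='' (idx 0), next='b' -> output (0, 'b'), add 'b' as idx 3
Step 4: w='b' (idx 3), next='b' -> output (3, 'b'), add 'bb' as idx 4
Step 5: w='ab' (idx 2), next='a' -> output (2, 'a'), add 'aba' as idx 5


Encoded: [(0, 'a'), (1, 'b'), (0, 'b'), (3, 'b'), (2, 'a')]


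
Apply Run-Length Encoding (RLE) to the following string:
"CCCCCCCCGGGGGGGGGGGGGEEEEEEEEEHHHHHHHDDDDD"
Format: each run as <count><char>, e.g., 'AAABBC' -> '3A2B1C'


Scanning runs left to right:
  i=0: run of 'C' x 8 -> '8C'
  i=8: run of 'G' x 13 -> '13G'
  i=21: run of 'E' x 9 -> '9E'
  i=30: run of 'H' x 7 -> '7H'
  i=37: run of 'D' x 5 -> '5D'

RLE = 8C13G9E7H5D


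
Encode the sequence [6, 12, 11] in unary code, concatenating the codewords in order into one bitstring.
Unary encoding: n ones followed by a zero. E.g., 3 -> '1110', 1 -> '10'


Encode each number as n ones followed by a terminating 0:
  6 -> 1111110 (7 bits)
  12 -> 1111111111110 (13 bits)
  11 -> 111111111110 (12 bits)
Total length = 7 + 13 + 12 = 32 bits.

Unary([6, 12, 11]) = 11111101111111111110111111111110 (32 bits)


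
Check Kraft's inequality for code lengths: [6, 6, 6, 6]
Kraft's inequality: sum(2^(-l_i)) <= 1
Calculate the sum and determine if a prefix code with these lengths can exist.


Sum = 2^(-6) + 2^(-6) + 2^(-6) + 2^(-6)
    = 0.015625 + 0.015625 + 0.015625 + 0.015625
    = 4/64 = 0.0625
Since 0.0625 <= 1, Kraft's inequality IS satisfied.
A prefix code with these lengths CAN exist.

Kraft sum = 0.0625. Satisfied.


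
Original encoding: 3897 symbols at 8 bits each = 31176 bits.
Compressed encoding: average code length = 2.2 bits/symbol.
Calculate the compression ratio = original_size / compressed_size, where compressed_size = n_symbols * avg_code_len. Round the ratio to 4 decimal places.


original_size = n_symbols * orig_bits = 3897 * 8 = 31176 bits
compressed_size = n_symbols * avg_code_len = 3897 * 2.2 = 8573.4 bits
ratio = original_size / compressed_size = 31176 / 8573.4 = 3.6364

Compression ratio = 3.6364


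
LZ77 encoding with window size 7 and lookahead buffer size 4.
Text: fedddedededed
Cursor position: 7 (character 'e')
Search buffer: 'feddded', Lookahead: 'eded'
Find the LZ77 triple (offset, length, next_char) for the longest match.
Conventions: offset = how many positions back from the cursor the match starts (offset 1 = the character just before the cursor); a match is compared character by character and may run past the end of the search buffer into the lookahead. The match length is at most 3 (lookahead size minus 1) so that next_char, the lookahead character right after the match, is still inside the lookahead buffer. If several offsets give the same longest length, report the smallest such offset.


Try each offset into the search buffer:
  offset=1 (pos 6, char 'd'): match length 0
  offset=2 (pos 5, char 'e'): match length 3
  offset=3 (pos 4, char 'd'): match length 0
  offset=4 (pos 3, char 'd'): match length 0
  offset=5 (pos 2, char 'd'): match length 0
  offset=6 (pos 1, char 'e'): match length 2
  offset=7 (pos 0, char 'f'): match length 0
Longest match has length 3 at offset 2.
next_char = character at position 7 + 3 = 10 -> 'd'

Best match: offset=2, length=3 (matching 'ede' starting at position 5)
LZ77 triple: (2, 3, 'd')


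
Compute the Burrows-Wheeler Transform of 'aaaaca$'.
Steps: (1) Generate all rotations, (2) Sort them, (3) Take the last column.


Rotations (sorted):
  0: $aaaaca -> last char: a
  1: a$aaaac -> last char: c
  2: aaaaca$ -> last char: $
  3: aaaca$a -> last char: a
  4: aaca$aa -> last char: a
  5: aca$aaa -> last char: a
  6: ca$aaaa -> last char: a


BWT = ac$aaaa


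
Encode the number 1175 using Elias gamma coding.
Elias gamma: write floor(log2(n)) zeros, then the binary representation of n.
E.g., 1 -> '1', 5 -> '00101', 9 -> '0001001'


num_bits = floor(log2(1175)) + 1 = 11
leading_zeros = num_bits - 1 = 10
binary(1175) = 10010010111

Elias gamma(1175) = '0000000000' + '10010010111' = 000000000010010010111 (21 bits)


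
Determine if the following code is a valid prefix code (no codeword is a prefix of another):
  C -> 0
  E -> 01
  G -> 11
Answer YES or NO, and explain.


Checking each pair (does one codeword prefix another?):
  C='0' vs E='01': prefix -- VIOLATION

NO -- this is NOT a valid prefix code. C (0) is a prefix of E (01).


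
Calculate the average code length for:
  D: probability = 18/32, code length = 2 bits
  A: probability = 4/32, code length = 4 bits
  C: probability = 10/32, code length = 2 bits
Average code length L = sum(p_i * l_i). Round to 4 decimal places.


Weighted contributions p_i * l_i:
  D: (18/32) * 2 = 36/32
  A: (4/32) * 4 = 16/32
  C: (10/32) * 2 = 20/32
Sum = (36 + 16 + 20)/32 = 72/32

L = 72/32 = 2.2500 bits/symbol


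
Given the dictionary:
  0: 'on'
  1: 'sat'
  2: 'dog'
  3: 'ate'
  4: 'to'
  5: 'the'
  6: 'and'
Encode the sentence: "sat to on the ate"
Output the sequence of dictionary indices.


Look up each word in the dictionary:
  'sat' -> 1
  'to' -> 4
  'on' -> 0
  'the' -> 5
  'ate' -> 3

Encoded: [1, 4, 0, 5, 3]


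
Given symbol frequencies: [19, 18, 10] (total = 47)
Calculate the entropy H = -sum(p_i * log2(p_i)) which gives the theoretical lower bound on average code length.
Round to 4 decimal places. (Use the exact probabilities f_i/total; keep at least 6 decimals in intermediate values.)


Per-symbol terms -p_i * log2(p_i) with p_i = f_i/47:
  p = 19/47 = 0.404255: log2(p) = -1.306661, -p*log2(p) = 0.528225
  p = 18/47 = 0.382979: log2(p) = -1.384664, -p*log2(p) = 0.530297
  p = 10/47 = 0.212766: log2(p) = -2.232661, -p*log2(p) = 0.475034
H = 0.528225 + 0.530297 + 0.475034 = 1.533556

H = 1.5336 bits/symbol


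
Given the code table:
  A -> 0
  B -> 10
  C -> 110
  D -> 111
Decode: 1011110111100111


Decoding:
10 -> B
111 -> D
10 -> B
111 -> D
10 -> B
0 -> A
111 -> D


Result: BDBDBAD


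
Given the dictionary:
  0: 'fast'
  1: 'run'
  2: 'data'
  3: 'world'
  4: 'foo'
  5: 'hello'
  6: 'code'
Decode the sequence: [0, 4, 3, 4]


Look up each index in the dictionary:
  0 -> 'fast'
  4 -> 'foo'
  3 -> 'world'
  4 -> 'foo'

Decoded: "fast foo world foo"


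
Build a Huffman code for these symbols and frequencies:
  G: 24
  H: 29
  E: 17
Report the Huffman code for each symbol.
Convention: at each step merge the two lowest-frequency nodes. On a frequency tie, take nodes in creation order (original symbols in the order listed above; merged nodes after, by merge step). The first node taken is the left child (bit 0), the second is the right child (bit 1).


Huffman tree construction:
Step 1: Merge E(17) + G(24) = 41
Step 2: Merge H(29) + (E+G)(41) = 70
Read each symbol's code off the tree from the root (left child = 0, right child = 1).

Codes:
  G: 11 (length 2)
  H: 0 (length 1)
  E: 10 (length 2)
Average code length: 111/70 = 1.5857 bits/symbol


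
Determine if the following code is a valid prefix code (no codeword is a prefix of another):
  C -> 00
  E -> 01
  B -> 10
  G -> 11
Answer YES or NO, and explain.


Checking each pair (does one codeword prefix another?):
  C='00' vs E='01': no prefix
  C='00' vs B='10': no prefix
  C='00' vs G='11': no prefix
  E='01' vs C='00': no prefix
  E='01' vs B='10': no prefix
  E='01' vs G='11': no prefix
  B='10' vs C='00': no prefix
  B='10' vs E='01': no prefix
  B='10' vs G='11': no prefix
  G='11' vs C='00': no prefix
  G='11' vs E='01': no prefix
  G='11' vs B='10': no prefix
No violation found over all pairs.

YES -- this is a valid prefix code. No codeword is a prefix of any other codeword.


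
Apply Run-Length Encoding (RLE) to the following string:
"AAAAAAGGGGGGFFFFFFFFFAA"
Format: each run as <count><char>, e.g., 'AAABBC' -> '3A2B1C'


Scanning runs left to right:
  i=0: run of 'A' x 6 -> '6A'
  i=6: run of 'G' x 6 -> '6G'
  i=12: run of 'F' x 9 -> '9F'
  i=21: run of 'A' x 2 -> '2A'

RLE = 6A6G9F2A
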